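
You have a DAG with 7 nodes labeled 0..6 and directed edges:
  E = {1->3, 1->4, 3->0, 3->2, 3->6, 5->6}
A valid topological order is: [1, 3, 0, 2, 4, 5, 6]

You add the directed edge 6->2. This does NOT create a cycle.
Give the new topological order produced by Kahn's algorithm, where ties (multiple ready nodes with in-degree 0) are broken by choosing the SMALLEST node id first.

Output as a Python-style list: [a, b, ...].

Old toposort: [1, 3, 0, 2, 4, 5, 6]
Added edge: 6->2
Position of 6 (6) > position of 2 (3). Must reorder: 6 must now come before 2.
Run Kahn's algorithm (break ties by smallest node id):
  initial in-degrees: [1, 0, 2, 1, 1, 0, 2]
  ready (indeg=0): [1, 5]
  pop 1: indeg[3]->0; indeg[4]->0 | ready=[3, 4, 5] | order so far=[1]
  pop 3: indeg[0]->0; indeg[2]->1; indeg[6]->1 | ready=[0, 4, 5] | order so far=[1, 3]
  pop 0: no out-edges | ready=[4, 5] | order so far=[1, 3, 0]
  pop 4: no out-edges | ready=[5] | order so far=[1, 3, 0, 4]
  pop 5: indeg[6]->0 | ready=[6] | order so far=[1, 3, 0, 4, 5]
  pop 6: indeg[2]->0 | ready=[2] | order so far=[1, 3, 0, 4, 5, 6]
  pop 2: no out-edges | ready=[] | order so far=[1, 3, 0, 4, 5, 6, 2]
  Result: [1, 3, 0, 4, 5, 6, 2]

Answer: [1, 3, 0, 4, 5, 6, 2]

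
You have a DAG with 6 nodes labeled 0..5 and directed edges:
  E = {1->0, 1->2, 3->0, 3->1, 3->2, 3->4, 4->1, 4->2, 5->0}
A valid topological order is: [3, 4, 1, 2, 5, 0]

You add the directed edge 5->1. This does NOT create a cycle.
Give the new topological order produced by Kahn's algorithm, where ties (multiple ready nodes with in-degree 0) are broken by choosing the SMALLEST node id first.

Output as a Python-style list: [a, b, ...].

Old toposort: [3, 4, 1, 2, 5, 0]
Added edge: 5->1
Position of 5 (4) > position of 1 (2). Must reorder: 5 must now come before 1.
Run Kahn's algorithm (break ties by smallest node id):
  initial in-degrees: [3, 3, 3, 0, 1, 0]
  ready (indeg=0): [3, 5]
  pop 3: indeg[0]->2; indeg[1]->2; indeg[2]->2; indeg[4]->0 | ready=[4, 5] | order so far=[3]
  pop 4: indeg[1]->1; indeg[2]->1 | ready=[5] | order so far=[3, 4]
  pop 5: indeg[0]->1; indeg[1]->0 | ready=[1] | order so far=[3, 4, 5]
  pop 1: indeg[0]->0; indeg[2]->0 | ready=[0, 2] | order so far=[3, 4, 5, 1]
  pop 0: no out-edges | ready=[2] | order so far=[3, 4, 5, 1, 0]
  pop 2: no out-edges | ready=[] | order so far=[3, 4, 5, 1, 0, 2]
  Result: [3, 4, 5, 1, 0, 2]

Answer: [3, 4, 5, 1, 0, 2]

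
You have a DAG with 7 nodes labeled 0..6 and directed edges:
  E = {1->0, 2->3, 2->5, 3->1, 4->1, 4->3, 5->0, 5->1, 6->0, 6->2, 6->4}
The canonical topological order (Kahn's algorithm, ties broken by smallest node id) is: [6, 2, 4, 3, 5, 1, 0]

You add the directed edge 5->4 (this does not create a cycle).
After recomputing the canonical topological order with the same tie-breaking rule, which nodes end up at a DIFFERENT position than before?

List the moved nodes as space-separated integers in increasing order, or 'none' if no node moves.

Old toposort: [6, 2, 4, 3, 5, 1, 0]
Added edge 5->4
Recompute Kahn (smallest-id tiebreak):
  initial in-degrees: [3, 3, 1, 2, 2, 1, 0]
  ready (indeg=0): [6]
  pop 6: indeg[0]->2; indeg[2]->0; indeg[4]->1 | ready=[2] | order so far=[6]
  pop 2: indeg[3]->1; indeg[5]->0 | ready=[5] | order so far=[6, 2]
  pop 5: indeg[0]->1; indeg[1]->2; indeg[4]->0 | ready=[4] | order so far=[6, 2, 5]
  pop 4: indeg[1]->1; indeg[3]->0 | ready=[3] | order so far=[6, 2, 5, 4]
  pop 3: indeg[1]->0 | ready=[1] | order so far=[6, 2, 5, 4, 3]
  pop 1: indeg[0]->0 | ready=[0] | order so far=[6, 2, 5, 4, 3, 1]
  pop 0: no out-edges | ready=[] | order so far=[6, 2, 5, 4, 3, 1, 0]
New canonical toposort: [6, 2, 5, 4, 3, 1, 0]
Compare positions:
  Node 0: index 6 -> 6 (same)
  Node 1: index 5 -> 5 (same)
  Node 2: index 1 -> 1 (same)
  Node 3: index 3 -> 4 (moved)
  Node 4: index 2 -> 3 (moved)
  Node 5: index 4 -> 2 (moved)
  Node 6: index 0 -> 0 (same)
Nodes that changed position: 3 4 5

Answer: 3 4 5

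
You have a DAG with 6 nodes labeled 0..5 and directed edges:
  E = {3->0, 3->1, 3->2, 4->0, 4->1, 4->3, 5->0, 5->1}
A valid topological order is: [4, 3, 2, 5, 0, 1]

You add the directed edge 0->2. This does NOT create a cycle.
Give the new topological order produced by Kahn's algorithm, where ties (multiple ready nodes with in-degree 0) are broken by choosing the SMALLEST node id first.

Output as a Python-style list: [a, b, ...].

Answer: [4, 3, 5, 0, 1, 2]

Derivation:
Old toposort: [4, 3, 2, 5, 0, 1]
Added edge: 0->2
Position of 0 (4) > position of 2 (2). Must reorder: 0 must now come before 2.
Run Kahn's algorithm (break ties by smallest node id):
  initial in-degrees: [3, 3, 2, 1, 0, 0]
  ready (indeg=0): [4, 5]
  pop 4: indeg[0]->2; indeg[1]->2; indeg[3]->0 | ready=[3, 5] | order so far=[4]
  pop 3: indeg[0]->1; indeg[1]->1; indeg[2]->1 | ready=[5] | order so far=[4, 3]
  pop 5: indeg[0]->0; indeg[1]->0 | ready=[0, 1] | order so far=[4, 3, 5]
  pop 0: indeg[2]->0 | ready=[1, 2] | order so far=[4, 3, 5, 0]
  pop 1: no out-edges | ready=[2] | order so far=[4, 3, 5, 0, 1]
  pop 2: no out-edges | ready=[] | order so far=[4, 3, 5, 0, 1, 2]
  Result: [4, 3, 5, 0, 1, 2]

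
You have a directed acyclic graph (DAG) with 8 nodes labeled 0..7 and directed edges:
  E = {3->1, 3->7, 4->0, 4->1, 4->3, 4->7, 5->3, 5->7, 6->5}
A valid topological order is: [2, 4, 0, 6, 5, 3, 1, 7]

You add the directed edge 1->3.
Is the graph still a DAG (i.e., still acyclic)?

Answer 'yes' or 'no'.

Answer: no

Derivation:
Given toposort: [2, 4, 0, 6, 5, 3, 1, 7]
Position of 1: index 6; position of 3: index 5
New edge 1->3: backward (u after v in old order)
Backward edge: old toposort is now invalid. Check if this creates a cycle.
Does 3 already reach 1? Reachable from 3: [1, 3, 7]. YES -> cycle!
Still a DAG? no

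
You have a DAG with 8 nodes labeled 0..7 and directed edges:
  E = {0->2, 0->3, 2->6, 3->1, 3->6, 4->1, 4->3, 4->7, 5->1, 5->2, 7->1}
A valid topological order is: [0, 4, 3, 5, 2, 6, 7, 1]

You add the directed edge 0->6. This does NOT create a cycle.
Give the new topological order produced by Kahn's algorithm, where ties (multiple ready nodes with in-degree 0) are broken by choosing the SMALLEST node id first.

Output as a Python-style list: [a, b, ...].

Answer: [0, 4, 3, 5, 2, 6, 7, 1]

Derivation:
Old toposort: [0, 4, 3, 5, 2, 6, 7, 1]
Added edge: 0->6
Position of 0 (0) < position of 6 (5). Old order still valid.
Run Kahn's algorithm (break ties by smallest node id):
  initial in-degrees: [0, 4, 2, 2, 0, 0, 3, 1]
  ready (indeg=0): [0, 4, 5]
  pop 0: indeg[2]->1; indeg[3]->1; indeg[6]->2 | ready=[4, 5] | order so far=[0]
  pop 4: indeg[1]->3; indeg[3]->0; indeg[7]->0 | ready=[3, 5, 7] | order so far=[0, 4]
  pop 3: indeg[1]->2; indeg[6]->1 | ready=[5, 7] | order so far=[0, 4, 3]
  pop 5: indeg[1]->1; indeg[2]->0 | ready=[2, 7] | order so far=[0, 4, 3, 5]
  pop 2: indeg[6]->0 | ready=[6, 7] | order so far=[0, 4, 3, 5, 2]
  pop 6: no out-edges | ready=[7] | order so far=[0, 4, 3, 5, 2, 6]
  pop 7: indeg[1]->0 | ready=[1] | order so far=[0, 4, 3, 5, 2, 6, 7]
  pop 1: no out-edges | ready=[] | order so far=[0, 4, 3, 5, 2, 6, 7, 1]
  Result: [0, 4, 3, 5, 2, 6, 7, 1]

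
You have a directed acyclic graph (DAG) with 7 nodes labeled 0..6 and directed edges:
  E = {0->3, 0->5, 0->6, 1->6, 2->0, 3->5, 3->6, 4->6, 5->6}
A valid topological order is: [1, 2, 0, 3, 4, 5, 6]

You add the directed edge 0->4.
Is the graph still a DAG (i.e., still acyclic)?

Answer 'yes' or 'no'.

Answer: yes

Derivation:
Given toposort: [1, 2, 0, 3, 4, 5, 6]
Position of 0: index 2; position of 4: index 4
New edge 0->4: forward
Forward edge: respects the existing order. Still a DAG, same toposort still valid.
Still a DAG? yes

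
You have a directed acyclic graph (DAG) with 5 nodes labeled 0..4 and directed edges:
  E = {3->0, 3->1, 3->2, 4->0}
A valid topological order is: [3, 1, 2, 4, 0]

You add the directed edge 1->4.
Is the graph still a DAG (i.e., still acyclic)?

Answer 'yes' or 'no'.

Given toposort: [3, 1, 2, 4, 0]
Position of 1: index 1; position of 4: index 3
New edge 1->4: forward
Forward edge: respects the existing order. Still a DAG, same toposort still valid.
Still a DAG? yes

Answer: yes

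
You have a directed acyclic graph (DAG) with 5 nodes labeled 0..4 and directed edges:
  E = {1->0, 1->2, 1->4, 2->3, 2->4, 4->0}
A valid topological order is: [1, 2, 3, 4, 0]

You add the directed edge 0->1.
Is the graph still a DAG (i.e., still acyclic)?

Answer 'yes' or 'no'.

Given toposort: [1, 2, 3, 4, 0]
Position of 0: index 4; position of 1: index 0
New edge 0->1: backward (u after v in old order)
Backward edge: old toposort is now invalid. Check if this creates a cycle.
Does 1 already reach 0? Reachable from 1: [0, 1, 2, 3, 4]. YES -> cycle!
Still a DAG? no

Answer: no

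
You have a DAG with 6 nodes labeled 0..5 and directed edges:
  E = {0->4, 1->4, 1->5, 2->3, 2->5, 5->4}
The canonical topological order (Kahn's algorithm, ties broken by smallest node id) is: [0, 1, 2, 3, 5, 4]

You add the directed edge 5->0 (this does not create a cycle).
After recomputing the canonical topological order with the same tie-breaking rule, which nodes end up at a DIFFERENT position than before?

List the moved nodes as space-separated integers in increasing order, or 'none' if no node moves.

Answer: 0 1 2 3 5

Derivation:
Old toposort: [0, 1, 2, 3, 5, 4]
Added edge 5->0
Recompute Kahn (smallest-id tiebreak):
  initial in-degrees: [1, 0, 0, 1, 3, 2]
  ready (indeg=0): [1, 2]
  pop 1: indeg[4]->2; indeg[5]->1 | ready=[2] | order so far=[1]
  pop 2: indeg[3]->0; indeg[5]->0 | ready=[3, 5] | order so far=[1, 2]
  pop 3: no out-edges | ready=[5] | order so far=[1, 2, 3]
  pop 5: indeg[0]->0; indeg[4]->1 | ready=[0] | order so far=[1, 2, 3, 5]
  pop 0: indeg[4]->0 | ready=[4] | order so far=[1, 2, 3, 5, 0]
  pop 4: no out-edges | ready=[] | order so far=[1, 2, 3, 5, 0, 4]
New canonical toposort: [1, 2, 3, 5, 0, 4]
Compare positions:
  Node 0: index 0 -> 4 (moved)
  Node 1: index 1 -> 0 (moved)
  Node 2: index 2 -> 1 (moved)
  Node 3: index 3 -> 2 (moved)
  Node 4: index 5 -> 5 (same)
  Node 5: index 4 -> 3 (moved)
Nodes that changed position: 0 1 2 3 5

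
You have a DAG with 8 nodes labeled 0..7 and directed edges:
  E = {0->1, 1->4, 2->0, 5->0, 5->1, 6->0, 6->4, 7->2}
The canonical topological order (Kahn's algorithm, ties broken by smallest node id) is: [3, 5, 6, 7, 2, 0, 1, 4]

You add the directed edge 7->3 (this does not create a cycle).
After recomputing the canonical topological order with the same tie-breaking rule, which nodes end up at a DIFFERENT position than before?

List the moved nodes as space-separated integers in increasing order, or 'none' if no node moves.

Old toposort: [3, 5, 6, 7, 2, 0, 1, 4]
Added edge 7->3
Recompute Kahn (smallest-id tiebreak):
  initial in-degrees: [3, 2, 1, 1, 2, 0, 0, 0]
  ready (indeg=0): [5, 6, 7]
  pop 5: indeg[0]->2; indeg[1]->1 | ready=[6, 7] | order so far=[5]
  pop 6: indeg[0]->1; indeg[4]->1 | ready=[7] | order so far=[5, 6]
  pop 7: indeg[2]->0; indeg[3]->0 | ready=[2, 3] | order so far=[5, 6, 7]
  pop 2: indeg[0]->0 | ready=[0, 3] | order so far=[5, 6, 7, 2]
  pop 0: indeg[1]->0 | ready=[1, 3] | order so far=[5, 6, 7, 2, 0]
  pop 1: indeg[4]->0 | ready=[3, 4] | order so far=[5, 6, 7, 2, 0, 1]
  pop 3: no out-edges | ready=[4] | order so far=[5, 6, 7, 2, 0, 1, 3]
  pop 4: no out-edges | ready=[] | order so far=[5, 6, 7, 2, 0, 1, 3, 4]
New canonical toposort: [5, 6, 7, 2, 0, 1, 3, 4]
Compare positions:
  Node 0: index 5 -> 4 (moved)
  Node 1: index 6 -> 5 (moved)
  Node 2: index 4 -> 3 (moved)
  Node 3: index 0 -> 6 (moved)
  Node 4: index 7 -> 7 (same)
  Node 5: index 1 -> 0 (moved)
  Node 6: index 2 -> 1 (moved)
  Node 7: index 3 -> 2 (moved)
Nodes that changed position: 0 1 2 3 5 6 7

Answer: 0 1 2 3 5 6 7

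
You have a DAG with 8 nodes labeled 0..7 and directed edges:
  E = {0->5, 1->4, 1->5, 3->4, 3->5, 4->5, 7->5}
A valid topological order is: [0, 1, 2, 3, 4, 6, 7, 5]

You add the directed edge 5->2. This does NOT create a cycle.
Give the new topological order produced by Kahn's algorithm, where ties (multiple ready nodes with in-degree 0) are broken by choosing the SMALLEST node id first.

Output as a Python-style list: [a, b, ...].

Answer: [0, 1, 3, 4, 6, 7, 5, 2]

Derivation:
Old toposort: [0, 1, 2, 3, 4, 6, 7, 5]
Added edge: 5->2
Position of 5 (7) > position of 2 (2). Must reorder: 5 must now come before 2.
Run Kahn's algorithm (break ties by smallest node id):
  initial in-degrees: [0, 0, 1, 0, 2, 5, 0, 0]
  ready (indeg=0): [0, 1, 3, 6, 7]
  pop 0: indeg[5]->4 | ready=[1, 3, 6, 7] | order so far=[0]
  pop 1: indeg[4]->1; indeg[5]->3 | ready=[3, 6, 7] | order so far=[0, 1]
  pop 3: indeg[4]->0; indeg[5]->2 | ready=[4, 6, 7] | order so far=[0, 1, 3]
  pop 4: indeg[5]->1 | ready=[6, 7] | order so far=[0, 1, 3, 4]
  pop 6: no out-edges | ready=[7] | order so far=[0, 1, 3, 4, 6]
  pop 7: indeg[5]->0 | ready=[5] | order so far=[0, 1, 3, 4, 6, 7]
  pop 5: indeg[2]->0 | ready=[2] | order so far=[0, 1, 3, 4, 6, 7, 5]
  pop 2: no out-edges | ready=[] | order so far=[0, 1, 3, 4, 6, 7, 5, 2]
  Result: [0, 1, 3, 4, 6, 7, 5, 2]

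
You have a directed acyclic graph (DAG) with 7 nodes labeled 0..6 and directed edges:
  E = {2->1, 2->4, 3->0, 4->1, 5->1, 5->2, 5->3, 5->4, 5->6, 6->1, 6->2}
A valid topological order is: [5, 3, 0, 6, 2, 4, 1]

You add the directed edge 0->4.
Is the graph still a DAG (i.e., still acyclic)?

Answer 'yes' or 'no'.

Answer: yes

Derivation:
Given toposort: [5, 3, 0, 6, 2, 4, 1]
Position of 0: index 2; position of 4: index 5
New edge 0->4: forward
Forward edge: respects the existing order. Still a DAG, same toposort still valid.
Still a DAG? yes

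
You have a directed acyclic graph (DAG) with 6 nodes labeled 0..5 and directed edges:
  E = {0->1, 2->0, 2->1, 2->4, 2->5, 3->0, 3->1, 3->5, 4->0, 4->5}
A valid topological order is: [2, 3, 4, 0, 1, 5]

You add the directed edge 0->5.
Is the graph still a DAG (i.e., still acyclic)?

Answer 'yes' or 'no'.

Answer: yes

Derivation:
Given toposort: [2, 3, 4, 0, 1, 5]
Position of 0: index 3; position of 5: index 5
New edge 0->5: forward
Forward edge: respects the existing order. Still a DAG, same toposort still valid.
Still a DAG? yes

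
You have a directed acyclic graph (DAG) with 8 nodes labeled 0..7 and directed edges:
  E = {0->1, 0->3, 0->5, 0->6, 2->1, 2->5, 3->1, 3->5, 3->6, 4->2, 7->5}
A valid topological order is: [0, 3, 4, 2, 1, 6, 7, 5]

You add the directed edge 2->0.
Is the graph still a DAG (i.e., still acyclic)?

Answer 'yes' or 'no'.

Given toposort: [0, 3, 4, 2, 1, 6, 7, 5]
Position of 2: index 3; position of 0: index 0
New edge 2->0: backward (u after v in old order)
Backward edge: old toposort is now invalid. Check if this creates a cycle.
Does 0 already reach 2? Reachable from 0: [0, 1, 3, 5, 6]. NO -> still a DAG (reorder needed).
Still a DAG? yes

Answer: yes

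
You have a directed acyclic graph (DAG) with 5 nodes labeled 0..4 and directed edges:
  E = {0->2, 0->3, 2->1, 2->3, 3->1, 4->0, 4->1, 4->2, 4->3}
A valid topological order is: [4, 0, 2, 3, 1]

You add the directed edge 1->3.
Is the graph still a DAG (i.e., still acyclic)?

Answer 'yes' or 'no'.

Given toposort: [4, 0, 2, 3, 1]
Position of 1: index 4; position of 3: index 3
New edge 1->3: backward (u after v in old order)
Backward edge: old toposort is now invalid. Check if this creates a cycle.
Does 3 already reach 1? Reachable from 3: [1, 3]. YES -> cycle!
Still a DAG? no

Answer: no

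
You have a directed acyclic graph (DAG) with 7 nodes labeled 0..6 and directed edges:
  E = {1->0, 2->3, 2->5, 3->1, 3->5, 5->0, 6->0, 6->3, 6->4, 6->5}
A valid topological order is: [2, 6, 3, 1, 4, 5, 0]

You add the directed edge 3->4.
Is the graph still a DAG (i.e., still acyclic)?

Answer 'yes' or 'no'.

Answer: yes

Derivation:
Given toposort: [2, 6, 3, 1, 4, 5, 0]
Position of 3: index 2; position of 4: index 4
New edge 3->4: forward
Forward edge: respects the existing order. Still a DAG, same toposort still valid.
Still a DAG? yes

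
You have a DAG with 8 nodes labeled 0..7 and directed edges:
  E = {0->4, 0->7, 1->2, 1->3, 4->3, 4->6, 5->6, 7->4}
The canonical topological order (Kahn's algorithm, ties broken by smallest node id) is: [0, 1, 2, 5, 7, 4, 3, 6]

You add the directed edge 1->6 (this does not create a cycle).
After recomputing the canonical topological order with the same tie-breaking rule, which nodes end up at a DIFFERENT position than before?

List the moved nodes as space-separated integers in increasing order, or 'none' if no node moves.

Answer: none

Derivation:
Old toposort: [0, 1, 2, 5, 7, 4, 3, 6]
Added edge 1->6
Recompute Kahn (smallest-id tiebreak):
  initial in-degrees: [0, 0, 1, 2, 2, 0, 3, 1]
  ready (indeg=0): [0, 1, 5]
  pop 0: indeg[4]->1; indeg[7]->0 | ready=[1, 5, 7] | order so far=[0]
  pop 1: indeg[2]->0; indeg[3]->1; indeg[6]->2 | ready=[2, 5, 7] | order so far=[0, 1]
  pop 2: no out-edges | ready=[5, 7] | order so far=[0, 1, 2]
  pop 5: indeg[6]->1 | ready=[7] | order so far=[0, 1, 2, 5]
  pop 7: indeg[4]->0 | ready=[4] | order so far=[0, 1, 2, 5, 7]
  pop 4: indeg[3]->0; indeg[6]->0 | ready=[3, 6] | order so far=[0, 1, 2, 5, 7, 4]
  pop 3: no out-edges | ready=[6] | order so far=[0, 1, 2, 5, 7, 4, 3]
  pop 6: no out-edges | ready=[] | order so far=[0, 1, 2, 5, 7, 4, 3, 6]
New canonical toposort: [0, 1, 2, 5, 7, 4, 3, 6]
Compare positions:
  Node 0: index 0 -> 0 (same)
  Node 1: index 1 -> 1 (same)
  Node 2: index 2 -> 2 (same)
  Node 3: index 6 -> 6 (same)
  Node 4: index 5 -> 5 (same)
  Node 5: index 3 -> 3 (same)
  Node 6: index 7 -> 7 (same)
  Node 7: index 4 -> 4 (same)
Nodes that changed position: none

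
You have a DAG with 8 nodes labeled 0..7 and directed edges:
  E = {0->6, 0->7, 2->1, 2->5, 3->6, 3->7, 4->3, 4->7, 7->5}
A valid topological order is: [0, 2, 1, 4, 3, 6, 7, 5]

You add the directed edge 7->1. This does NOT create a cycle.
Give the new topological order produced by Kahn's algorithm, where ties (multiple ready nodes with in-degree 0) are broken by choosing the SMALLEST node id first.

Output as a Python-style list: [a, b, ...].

Answer: [0, 2, 4, 3, 6, 7, 1, 5]

Derivation:
Old toposort: [0, 2, 1, 4, 3, 6, 7, 5]
Added edge: 7->1
Position of 7 (6) > position of 1 (2). Must reorder: 7 must now come before 1.
Run Kahn's algorithm (break ties by smallest node id):
  initial in-degrees: [0, 2, 0, 1, 0, 2, 2, 3]
  ready (indeg=0): [0, 2, 4]
  pop 0: indeg[6]->1; indeg[7]->2 | ready=[2, 4] | order so far=[0]
  pop 2: indeg[1]->1; indeg[5]->1 | ready=[4] | order so far=[0, 2]
  pop 4: indeg[3]->0; indeg[7]->1 | ready=[3] | order so far=[0, 2, 4]
  pop 3: indeg[6]->0; indeg[7]->0 | ready=[6, 7] | order so far=[0, 2, 4, 3]
  pop 6: no out-edges | ready=[7] | order so far=[0, 2, 4, 3, 6]
  pop 7: indeg[1]->0; indeg[5]->0 | ready=[1, 5] | order so far=[0, 2, 4, 3, 6, 7]
  pop 1: no out-edges | ready=[5] | order so far=[0, 2, 4, 3, 6, 7, 1]
  pop 5: no out-edges | ready=[] | order so far=[0, 2, 4, 3, 6, 7, 1, 5]
  Result: [0, 2, 4, 3, 6, 7, 1, 5]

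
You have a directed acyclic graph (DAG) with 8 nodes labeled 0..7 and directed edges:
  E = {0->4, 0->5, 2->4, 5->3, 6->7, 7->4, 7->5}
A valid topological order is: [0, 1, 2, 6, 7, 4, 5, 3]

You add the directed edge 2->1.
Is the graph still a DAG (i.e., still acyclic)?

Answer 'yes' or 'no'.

Given toposort: [0, 1, 2, 6, 7, 4, 5, 3]
Position of 2: index 2; position of 1: index 1
New edge 2->1: backward (u after v in old order)
Backward edge: old toposort is now invalid. Check if this creates a cycle.
Does 1 already reach 2? Reachable from 1: [1]. NO -> still a DAG (reorder needed).
Still a DAG? yes

Answer: yes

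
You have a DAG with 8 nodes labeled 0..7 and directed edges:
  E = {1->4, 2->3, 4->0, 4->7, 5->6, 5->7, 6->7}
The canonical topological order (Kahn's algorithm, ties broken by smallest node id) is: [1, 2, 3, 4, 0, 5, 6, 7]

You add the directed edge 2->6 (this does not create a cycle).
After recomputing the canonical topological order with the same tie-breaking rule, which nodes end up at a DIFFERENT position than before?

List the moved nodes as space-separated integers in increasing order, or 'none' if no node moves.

Answer: none

Derivation:
Old toposort: [1, 2, 3, 4, 0, 5, 6, 7]
Added edge 2->6
Recompute Kahn (smallest-id tiebreak):
  initial in-degrees: [1, 0, 0, 1, 1, 0, 2, 3]
  ready (indeg=0): [1, 2, 5]
  pop 1: indeg[4]->0 | ready=[2, 4, 5] | order so far=[1]
  pop 2: indeg[3]->0; indeg[6]->1 | ready=[3, 4, 5] | order so far=[1, 2]
  pop 3: no out-edges | ready=[4, 5] | order so far=[1, 2, 3]
  pop 4: indeg[0]->0; indeg[7]->2 | ready=[0, 5] | order so far=[1, 2, 3, 4]
  pop 0: no out-edges | ready=[5] | order so far=[1, 2, 3, 4, 0]
  pop 5: indeg[6]->0; indeg[7]->1 | ready=[6] | order so far=[1, 2, 3, 4, 0, 5]
  pop 6: indeg[7]->0 | ready=[7] | order so far=[1, 2, 3, 4, 0, 5, 6]
  pop 7: no out-edges | ready=[] | order so far=[1, 2, 3, 4, 0, 5, 6, 7]
New canonical toposort: [1, 2, 3, 4, 0, 5, 6, 7]
Compare positions:
  Node 0: index 4 -> 4 (same)
  Node 1: index 0 -> 0 (same)
  Node 2: index 1 -> 1 (same)
  Node 3: index 2 -> 2 (same)
  Node 4: index 3 -> 3 (same)
  Node 5: index 5 -> 5 (same)
  Node 6: index 6 -> 6 (same)
  Node 7: index 7 -> 7 (same)
Nodes that changed position: none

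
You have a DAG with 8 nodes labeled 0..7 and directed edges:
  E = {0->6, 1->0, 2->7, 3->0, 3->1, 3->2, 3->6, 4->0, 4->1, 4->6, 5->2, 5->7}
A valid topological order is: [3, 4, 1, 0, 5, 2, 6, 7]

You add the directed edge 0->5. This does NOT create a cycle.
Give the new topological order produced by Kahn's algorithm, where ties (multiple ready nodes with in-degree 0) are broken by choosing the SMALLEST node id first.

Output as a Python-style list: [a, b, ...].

Old toposort: [3, 4, 1, 0, 5, 2, 6, 7]
Added edge: 0->5
Position of 0 (3) < position of 5 (4). Old order still valid.
Run Kahn's algorithm (break ties by smallest node id):
  initial in-degrees: [3, 2, 2, 0, 0, 1, 3, 2]
  ready (indeg=0): [3, 4]
  pop 3: indeg[0]->2; indeg[1]->1; indeg[2]->1; indeg[6]->2 | ready=[4] | order so far=[3]
  pop 4: indeg[0]->1; indeg[1]->0; indeg[6]->1 | ready=[1] | order so far=[3, 4]
  pop 1: indeg[0]->0 | ready=[0] | order so far=[3, 4, 1]
  pop 0: indeg[5]->0; indeg[6]->0 | ready=[5, 6] | order so far=[3, 4, 1, 0]
  pop 5: indeg[2]->0; indeg[7]->1 | ready=[2, 6] | order so far=[3, 4, 1, 0, 5]
  pop 2: indeg[7]->0 | ready=[6, 7] | order so far=[3, 4, 1, 0, 5, 2]
  pop 6: no out-edges | ready=[7] | order so far=[3, 4, 1, 0, 5, 2, 6]
  pop 7: no out-edges | ready=[] | order so far=[3, 4, 1, 0, 5, 2, 6, 7]
  Result: [3, 4, 1, 0, 5, 2, 6, 7]

Answer: [3, 4, 1, 0, 5, 2, 6, 7]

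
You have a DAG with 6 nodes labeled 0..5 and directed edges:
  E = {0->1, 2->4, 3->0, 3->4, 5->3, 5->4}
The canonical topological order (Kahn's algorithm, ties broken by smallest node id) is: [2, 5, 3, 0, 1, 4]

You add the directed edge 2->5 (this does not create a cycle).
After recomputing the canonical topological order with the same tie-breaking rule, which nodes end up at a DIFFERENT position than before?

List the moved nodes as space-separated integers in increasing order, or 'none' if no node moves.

Old toposort: [2, 5, 3, 0, 1, 4]
Added edge 2->5
Recompute Kahn (smallest-id tiebreak):
  initial in-degrees: [1, 1, 0, 1, 3, 1]
  ready (indeg=0): [2]
  pop 2: indeg[4]->2; indeg[5]->0 | ready=[5] | order so far=[2]
  pop 5: indeg[3]->0; indeg[4]->1 | ready=[3] | order so far=[2, 5]
  pop 3: indeg[0]->0; indeg[4]->0 | ready=[0, 4] | order so far=[2, 5, 3]
  pop 0: indeg[1]->0 | ready=[1, 4] | order so far=[2, 5, 3, 0]
  pop 1: no out-edges | ready=[4] | order so far=[2, 5, 3, 0, 1]
  pop 4: no out-edges | ready=[] | order so far=[2, 5, 3, 0, 1, 4]
New canonical toposort: [2, 5, 3, 0, 1, 4]
Compare positions:
  Node 0: index 3 -> 3 (same)
  Node 1: index 4 -> 4 (same)
  Node 2: index 0 -> 0 (same)
  Node 3: index 2 -> 2 (same)
  Node 4: index 5 -> 5 (same)
  Node 5: index 1 -> 1 (same)
Nodes that changed position: none

Answer: none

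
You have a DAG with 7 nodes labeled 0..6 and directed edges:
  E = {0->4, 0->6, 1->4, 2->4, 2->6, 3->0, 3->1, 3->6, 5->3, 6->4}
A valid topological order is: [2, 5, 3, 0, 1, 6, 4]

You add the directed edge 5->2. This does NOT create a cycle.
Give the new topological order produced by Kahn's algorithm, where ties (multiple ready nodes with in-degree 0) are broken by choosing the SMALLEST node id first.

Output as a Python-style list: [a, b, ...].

Old toposort: [2, 5, 3, 0, 1, 6, 4]
Added edge: 5->2
Position of 5 (1) > position of 2 (0). Must reorder: 5 must now come before 2.
Run Kahn's algorithm (break ties by smallest node id):
  initial in-degrees: [1, 1, 1, 1, 4, 0, 3]
  ready (indeg=0): [5]
  pop 5: indeg[2]->0; indeg[3]->0 | ready=[2, 3] | order so far=[5]
  pop 2: indeg[4]->3; indeg[6]->2 | ready=[3] | order so far=[5, 2]
  pop 3: indeg[0]->0; indeg[1]->0; indeg[6]->1 | ready=[0, 1] | order so far=[5, 2, 3]
  pop 0: indeg[4]->2; indeg[6]->0 | ready=[1, 6] | order so far=[5, 2, 3, 0]
  pop 1: indeg[4]->1 | ready=[6] | order so far=[5, 2, 3, 0, 1]
  pop 6: indeg[4]->0 | ready=[4] | order so far=[5, 2, 3, 0, 1, 6]
  pop 4: no out-edges | ready=[] | order so far=[5, 2, 3, 0, 1, 6, 4]
  Result: [5, 2, 3, 0, 1, 6, 4]

Answer: [5, 2, 3, 0, 1, 6, 4]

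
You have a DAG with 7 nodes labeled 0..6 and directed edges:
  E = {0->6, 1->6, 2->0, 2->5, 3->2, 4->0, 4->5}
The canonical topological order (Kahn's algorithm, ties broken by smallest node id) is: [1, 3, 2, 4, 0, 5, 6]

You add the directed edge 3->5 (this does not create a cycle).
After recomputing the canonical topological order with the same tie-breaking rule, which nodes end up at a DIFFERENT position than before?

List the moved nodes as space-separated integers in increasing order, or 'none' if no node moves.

Answer: none

Derivation:
Old toposort: [1, 3, 2, 4, 0, 5, 6]
Added edge 3->5
Recompute Kahn (smallest-id tiebreak):
  initial in-degrees: [2, 0, 1, 0, 0, 3, 2]
  ready (indeg=0): [1, 3, 4]
  pop 1: indeg[6]->1 | ready=[3, 4] | order so far=[1]
  pop 3: indeg[2]->0; indeg[5]->2 | ready=[2, 4] | order so far=[1, 3]
  pop 2: indeg[0]->1; indeg[5]->1 | ready=[4] | order so far=[1, 3, 2]
  pop 4: indeg[0]->0; indeg[5]->0 | ready=[0, 5] | order so far=[1, 3, 2, 4]
  pop 0: indeg[6]->0 | ready=[5, 6] | order so far=[1, 3, 2, 4, 0]
  pop 5: no out-edges | ready=[6] | order so far=[1, 3, 2, 4, 0, 5]
  pop 6: no out-edges | ready=[] | order so far=[1, 3, 2, 4, 0, 5, 6]
New canonical toposort: [1, 3, 2, 4, 0, 5, 6]
Compare positions:
  Node 0: index 4 -> 4 (same)
  Node 1: index 0 -> 0 (same)
  Node 2: index 2 -> 2 (same)
  Node 3: index 1 -> 1 (same)
  Node 4: index 3 -> 3 (same)
  Node 5: index 5 -> 5 (same)
  Node 6: index 6 -> 6 (same)
Nodes that changed position: none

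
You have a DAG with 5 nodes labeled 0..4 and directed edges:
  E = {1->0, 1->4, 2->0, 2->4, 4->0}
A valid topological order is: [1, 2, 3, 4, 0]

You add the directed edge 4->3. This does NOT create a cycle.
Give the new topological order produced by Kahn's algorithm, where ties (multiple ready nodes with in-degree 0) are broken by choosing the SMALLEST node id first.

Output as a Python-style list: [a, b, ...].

Answer: [1, 2, 4, 0, 3]

Derivation:
Old toposort: [1, 2, 3, 4, 0]
Added edge: 4->3
Position of 4 (3) > position of 3 (2). Must reorder: 4 must now come before 3.
Run Kahn's algorithm (break ties by smallest node id):
  initial in-degrees: [3, 0, 0, 1, 2]
  ready (indeg=0): [1, 2]
  pop 1: indeg[0]->2; indeg[4]->1 | ready=[2] | order so far=[1]
  pop 2: indeg[0]->1; indeg[4]->0 | ready=[4] | order so far=[1, 2]
  pop 4: indeg[0]->0; indeg[3]->0 | ready=[0, 3] | order so far=[1, 2, 4]
  pop 0: no out-edges | ready=[3] | order so far=[1, 2, 4, 0]
  pop 3: no out-edges | ready=[] | order so far=[1, 2, 4, 0, 3]
  Result: [1, 2, 4, 0, 3]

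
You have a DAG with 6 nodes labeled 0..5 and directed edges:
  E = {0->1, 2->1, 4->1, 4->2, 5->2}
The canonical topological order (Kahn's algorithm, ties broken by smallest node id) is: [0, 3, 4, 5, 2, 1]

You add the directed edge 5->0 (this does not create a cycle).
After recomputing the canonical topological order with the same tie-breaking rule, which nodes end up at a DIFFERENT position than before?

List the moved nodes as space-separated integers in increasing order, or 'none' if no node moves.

Answer: 0 3 4 5

Derivation:
Old toposort: [0, 3, 4, 5, 2, 1]
Added edge 5->0
Recompute Kahn (smallest-id tiebreak):
  initial in-degrees: [1, 3, 2, 0, 0, 0]
  ready (indeg=0): [3, 4, 5]
  pop 3: no out-edges | ready=[4, 5] | order so far=[3]
  pop 4: indeg[1]->2; indeg[2]->1 | ready=[5] | order so far=[3, 4]
  pop 5: indeg[0]->0; indeg[2]->0 | ready=[0, 2] | order so far=[3, 4, 5]
  pop 0: indeg[1]->1 | ready=[2] | order so far=[3, 4, 5, 0]
  pop 2: indeg[1]->0 | ready=[1] | order so far=[3, 4, 5, 0, 2]
  pop 1: no out-edges | ready=[] | order so far=[3, 4, 5, 0, 2, 1]
New canonical toposort: [3, 4, 5, 0, 2, 1]
Compare positions:
  Node 0: index 0 -> 3 (moved)
  Node 1: index 5 -> 5 (same)
  Node 2: index 4 -> 4 (same)
  Node 3: index 1 -> 0 (moved)
  Node 4: index 2 -> 1 (moved)
  Node 5: index 3 -> 2 (moved)
Nodes that changed position: 0 3 4 5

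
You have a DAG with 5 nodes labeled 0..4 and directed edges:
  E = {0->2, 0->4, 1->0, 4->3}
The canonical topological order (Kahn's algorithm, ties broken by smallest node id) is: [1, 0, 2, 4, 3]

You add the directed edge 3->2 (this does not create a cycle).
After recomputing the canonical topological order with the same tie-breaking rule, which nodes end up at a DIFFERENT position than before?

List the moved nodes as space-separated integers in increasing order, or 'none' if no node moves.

Answer: 2 3 4

Derivation:
Old toposort: [1, 0, 2, 4, 3]
Added edge 3->2
Recompute Kahn (smallest-id tiebreak):
  initial in-degrees: [1, 0, 2, 1, 1]
  ready (indeg=0): [1]
  pop 1: indeg[0]->0 | ready=[0] | order so far=[1]
  pop 0: indeg[2]->1; indeg[4]->0 | ready=[4] | order so far=[1, 0]
  pop 4: indeg[3]->0 | ready=[3] | order so far=[1, 0, 4]
  pop 3: indeg[2]->0 | ready=[2] | order so far=[1, 0, 4, 3]
  pop 2: no out-edges | ready=[] | order so far=[1, 0, 4, 3, 2]
New canonical toposort: [1, 0, 4, 3, 2]
Compare positions:
  Node 0: index 1 -> 1 (same)
  Node 1: index 0 -> 0 (same)
  Node 2: index 2 -> 4 (moved)
  Node 3: index 4 -> 3 (moved)
  Node 4: index 3 -> 2 (moved)
Nodes that changed position: 2 3 4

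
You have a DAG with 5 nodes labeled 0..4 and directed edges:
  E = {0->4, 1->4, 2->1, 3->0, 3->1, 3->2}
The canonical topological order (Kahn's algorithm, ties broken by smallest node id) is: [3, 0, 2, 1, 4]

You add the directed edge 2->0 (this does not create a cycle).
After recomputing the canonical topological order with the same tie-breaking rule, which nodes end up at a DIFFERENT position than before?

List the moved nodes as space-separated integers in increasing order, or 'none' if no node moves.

Old toposort: [3, 0, 2, 1, 4]
Added edge 2->0
Recompute Kahn (smallest-id tiebreak):
  initial in-degrees: [2, 2, 1, 0, 2]
  ready (indeg=0): [3]
  pop 3: indeg[0]->1; indeg[1]->1; indeg[2]->0 | ready=[2] | order so far=[3]
  pop 2: indeg[0]->0; indeg[1]->0 | ready=[0, 1] | order so far=[3, 2]
  pop 0: indeg[4]->1 | ready=[1] | order so far=[3, 2, 0]
  pop 1: indeg[4]->0 | ready=[4] | order so far=[3, 2, 0, 1]
  pop 4: no out-edges | ready=[] | order so far=[3, 2, 0, 1, 4]
New canonical toposort: [3, 2, 0, 1, 4]
Compare positions:
  Node 0: index 1 -> 2 (moved)
  Node 1: index 3 -> 3 (same)
  Node 2: index 2 -> 1 (moved)
  Node 3: index 0 -> 0 (same)
  Node 4: index 4 -> 4 (same)
Nodes that changed position: 0 2

Answer: 0 2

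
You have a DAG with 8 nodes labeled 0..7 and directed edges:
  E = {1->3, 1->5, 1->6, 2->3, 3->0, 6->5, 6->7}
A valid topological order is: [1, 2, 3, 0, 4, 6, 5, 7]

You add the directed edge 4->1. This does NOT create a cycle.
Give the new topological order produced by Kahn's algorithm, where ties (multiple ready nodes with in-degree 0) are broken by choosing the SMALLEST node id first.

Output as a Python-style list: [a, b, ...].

Answer: [2, 4, 1, 3, 0, 6, 5, 7]

Derivation:
Old toposort: [1, 2, 3, 0, 4, 6, 5, 7]
Added edge: 4->1
Position of 4 (4) > position of 1 (0). Must reorder: 4 must now come before 1.
Run Kahn's algorithm (break ties by smallest node id):
  initial in-degrees: [1, 1, 0, 2, 0, 2, 1, 1]
  ready (indeg=0): [2, 4]
  pop 2: indeg[3]->1 | ready=[4] | order so far=[2]
  pop 4: indeg[1]->0 | ready=[1] | order so far=[2, 4]
  pop 1: indeg[3]->0; indeg[5]->1; indeg[6]->0 | ready=[3, 6] | order so far=[2, 4, 1]
  pop 3: indeg[0]->0 | ready=[0, 6] | order so far=[2, 4, 1, 3]
  pop 0: no out-edges | ready=[6] | order so far=[2, 4, 1, 3, 0]
  pop 6: indeg[5]->0; indeg[7]->0 | ready=[5, 7] | order so far=[2, 4, 1, 3, 0, 6]
  pop 5: no out-edges | ready=[7] | order so far=[2, 4, 1, 3, 0, 6, 5]
  pop 7: no out-edges | ready=[] | order so far=[2, 4, 1, 3, 0, 6, 5, 7]
  Result: [2, 4, 1, 3, 0, 6, 5, 7]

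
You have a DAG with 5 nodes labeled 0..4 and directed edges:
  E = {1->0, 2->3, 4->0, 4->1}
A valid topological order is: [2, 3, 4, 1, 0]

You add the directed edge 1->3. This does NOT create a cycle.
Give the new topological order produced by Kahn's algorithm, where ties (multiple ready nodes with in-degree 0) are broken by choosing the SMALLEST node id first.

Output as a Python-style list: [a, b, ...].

Old toposort: [2, 3, 4, 1, 0]
Added edge: 1->3
Position of 1 (3) > position of 3 (1). Must reorder: 1 must now come before 3.
Run Kahn's algorithm (break ties by smallest node id):
  initial in-degrees: [2, 1, 0, 2, 0]
  ready (indeg=0): [2, 4]
  pop 2: indeg[3]->1 | ready=[4] | order so far=[2]
  pop 4: indeg[0]->1; indeg[1]->0 | ready=[1] | order so far=[2, 4]
  pop 1: indeg[0]->0; indeg[3]->0 | ready=[0, 3] | order so far=[2, 4, 1]
  pop 0: no out-edges | ready=[3] | order so far=[2, 4, 1, 0]
  pop 3: no out-edges | ready=[] | order so far=[2, 4, 1, 0, 3]
  Result: [2, 4, 1, 0, 3]

Answer: [2, 4, 1, 0, 3]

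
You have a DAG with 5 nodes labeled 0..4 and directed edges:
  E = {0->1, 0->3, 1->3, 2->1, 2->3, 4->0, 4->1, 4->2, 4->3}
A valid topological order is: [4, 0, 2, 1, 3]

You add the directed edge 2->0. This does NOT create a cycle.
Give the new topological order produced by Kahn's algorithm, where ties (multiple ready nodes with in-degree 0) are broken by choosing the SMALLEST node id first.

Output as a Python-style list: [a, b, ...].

Answer: [4, 2, 0, 1, 3]

Derivation:
Old toposort: [4, 0, 2, 1, 3]
Added edge: 2->0
Position of 2 (2) > position of 0 (1). Must reorder: 2 must now come before 0.
Run Kahn's algorithm (break ties by smallest node id):
  initial in-degrees: [2, 3, 1, 4, 0]
  ready (indeg=0): [4]
  pop 4: indeg[0]->1; indeg[1]->2; indeg[2]->0; indeg[3]->3 | ready=[2] | order so far=[4]
  pop 2: indeg[0]->0; indeg[1]->1; indeg[3]->2 | ready=[0] | order so far=[4, 2]
  pop 0: indeg[1]->0; indeg[3]->1 | ready=[1] | order so far=[4, 2, 0]
  pop 1: indeg[3]->0 | ready=[3] | order so far=[4, 2, 0, 1]
  pop 3: no out-edges | ready=[] | order so far=[4, 2, 0, 1, 3]
  Result: [4, 2, 0, 1, 3]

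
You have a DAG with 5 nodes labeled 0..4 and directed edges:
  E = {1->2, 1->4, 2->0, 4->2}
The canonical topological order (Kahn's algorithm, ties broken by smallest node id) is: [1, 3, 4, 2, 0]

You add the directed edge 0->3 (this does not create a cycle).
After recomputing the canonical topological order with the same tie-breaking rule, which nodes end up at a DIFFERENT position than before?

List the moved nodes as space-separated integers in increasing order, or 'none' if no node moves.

Answer: 0 2 3 4

Derivation:
Old toposort: [1, 3, 4, 2, 0]
Added edge 0->3
Recompute Kahn (smallest-id tiebreak):
  initial in-degrees: [1, 0, 2, 1, 1]
  ready (indeg=0): [1]
  pop 1: indeg[2]->1; indeg[4]->0 | ready=[4] | order so far=[1]
  pop 4: indeg[2]->0 | ready=[2] | order so far=[1, 4]
  pop 2: indeg[0]->0 | ready=[0] | order so far=[1, 4, 2]
  pop 0: indeg[3]->0 | ready=[3] | order so far=[1, 4, 2, 0]
  pop 3: no out-edges | ready=[] | order so far=[1, 4, 2, 0, 3]
New canonical toposort: [1, 4, 2, 0, 3]
Compare positions:
  Node 0: index 4 -> 3 (moved)
  Node 1: index 0 -> 0 (same)
  Node 2: index 3 -> 2 (moved)
  Node 3: index 1 -> 4 (moved)
  Node 4: index 2 -> 1 (moved)
Nodes that changed position: 0 2 3 4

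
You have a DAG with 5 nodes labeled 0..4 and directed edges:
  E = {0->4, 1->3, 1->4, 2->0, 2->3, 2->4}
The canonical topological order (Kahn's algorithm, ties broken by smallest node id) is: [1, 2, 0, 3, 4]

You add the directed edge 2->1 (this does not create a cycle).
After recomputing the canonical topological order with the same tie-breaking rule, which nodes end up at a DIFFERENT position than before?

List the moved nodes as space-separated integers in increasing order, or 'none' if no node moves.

Old toposort: [1, 2, 0, 3, 4]
Added edge 2->1
Recompute Kahn (smallest-id tiebreak):
  initial in-degrees: [1, 1, 0, 2, 3]
  ready (indeg=0): [2]
  pop 2: indeg[0]->0; indeg[1]->0; indeg[3]->1; indeg[4]->2 | ready=[0, 1] | order so far=[2]
  pop 0: indeg[4]->1 | ready=[1] | order so far=[2, 0]
  pop 1: indeg[3]->0; indeg[4]->0 | ready=[3, 4] | order so far=[2, 0, 1]
  pop 3: no out-edges | ready=[4] | order so far=[2, 0, 1, 3]
  pop 4: no out-edges | ready=[] | order so far=[2, 0, 1, 3, 4]
New canonical toposort: [2, 0, 1, 3, 4]
Compare positions:
  Node 0: index 2 -> 1 (moved)
  Node 1: index 0 -> 2 (moved)
  Node 2: index 1 -> 0 (moved)
  Node 3: index 3 -> 3 (same)
  Node 4: index 4 -> 4 (same)
Nodes that changed position: 0 1 2

Answer: 0 1 2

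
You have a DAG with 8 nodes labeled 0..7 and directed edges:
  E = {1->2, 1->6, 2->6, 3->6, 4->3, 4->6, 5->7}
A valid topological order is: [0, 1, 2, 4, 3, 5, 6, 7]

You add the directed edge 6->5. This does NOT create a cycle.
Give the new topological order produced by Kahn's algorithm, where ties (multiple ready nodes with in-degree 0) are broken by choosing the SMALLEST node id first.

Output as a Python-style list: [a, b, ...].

Answer: [0, 1, 2, 4, 3, 6, 5, 7]

Derivation:
Old toposort: [0, 1, 2, 4, 3, 5, 6, 7]
Added edge: 6->5
Position of 6 (6) > position of 5 (5). Must reorder: 6 must now come before 5.
Run Kahn's algorithm (break ties by smallest node id):
  initial in-degrees: [0, 0, 1, 1, 0, 1, 4, 1]
  ready (indeg=0): [0, 1, 4]
  pop 0: no out-edges | ready=[1, 4] | order so far=[0]
  pop 1: indeg[2]->0; indeg[6]->3 | ready=[2, 4] | order so far=[0, 1]
  pop 2: indeg[6]->2 | ready=[4] | order so far=[0, 1, 2]
  pop 4: indeg[3]->0; indeg[6]->1 | ready=[3] | order so far=[0, 1, 2, 4]
  pop 3: indeg[6]->0 | ready=[6] | order so far=[0, 1, 2, 4, 3]
  pop 6: indeg[5]->0 | ready=[5] | order so far=[0, 1, 2, 4, 3, 6]
  pop 5: indeg[7]->0 | ready=[7] | order so far=[0, 1, 2, 4, 3, 6, 5]
  pop 7: no out-edges | ready=[] | order so far=[0, 1, 2, 4, 3, 6, 5, 7]
  Result: [0, 1, 2, 4, 3, 6, 5, 7]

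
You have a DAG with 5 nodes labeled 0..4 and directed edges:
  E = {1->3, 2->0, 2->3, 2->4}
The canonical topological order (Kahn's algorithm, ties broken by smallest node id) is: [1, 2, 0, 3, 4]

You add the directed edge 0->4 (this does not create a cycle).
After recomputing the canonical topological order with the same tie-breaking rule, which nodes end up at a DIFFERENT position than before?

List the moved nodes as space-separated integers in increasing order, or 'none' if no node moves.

Old toposort: [1, 2, 0, 3, 4]
Added edge 0->4
Recompute Kahn (smallest-id tiebreak):
  initial in-degrees: [1, 0, 0, 2, 2]
  ready (indeg=0): [1, 2]
  pop 1: indeg[3]->1 | ready=[2] | order so far=[1]
  pop 2: indeg[0]->0; indeg[3]->0; indeg[4]->1 | ready=[0, 3] | order so far=[1, 2]
  pop 0: indeg[4]->0 | ready=[3, 4] | order so far=[1, 2, 0]
  pop 3: no out-edges | ready=[4] | order so far=[1, 2, 0, 3]
  pop 4: no out-edges | ready=[] | order so far=[1, 2, 0, 3, 4]
New canonical toposort: [1, 2, 0, 3, 4]
Compare positions:
  Node 0: index 2 -> 2 (same)
  Node 1: index 0 -> 0 (same)
  Node 2: index 1 -> 1 (same)
  Node 3: index 3 -> 3 (same)
  Node 4: index 4 -> 4 (same)
Nodes that changed position: none

Answer: none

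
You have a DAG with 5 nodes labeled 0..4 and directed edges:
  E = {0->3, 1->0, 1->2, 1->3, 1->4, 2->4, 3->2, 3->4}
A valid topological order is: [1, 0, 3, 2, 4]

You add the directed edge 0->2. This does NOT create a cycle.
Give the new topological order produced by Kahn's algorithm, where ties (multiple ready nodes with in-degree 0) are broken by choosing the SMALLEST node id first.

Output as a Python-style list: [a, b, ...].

Answer: [1, 0, 3, 2, 4]

Derivation:
Old toposort: [1, 0, 3, 2, 4]
Added edge: 0->2
Position of 0 (1) < position of 2 (3). Old order still valid.
Run Kahn's algorithm (break ties by smallest node id):
  initial in-degrees: [1, 0, 3, 2, 3]
  ready (indeg=0): [1]
  pop 1: indeg[0]->0; indeg[2]->2; indeg[3]->1; indeg[4]->2 | ready=[0] | order so far=[1]
  pop 0: indeg[2]->1; indeg[3]->0 | ready=[3] | order so far=[1, 0]
  pop 3: indeg[2]->0; indeg[4]->1 | ready=[2] | order so far=[1, 0, 3]
  pop 2: indeg[4]->0 | ready=[4] | order so far=[1, 0, 3, 2]
  pop 4: no out-edges | ready=[] | order so far=[1, 0, 3, 2, 4]
  Result: [1, 0, 3, 2, 4]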